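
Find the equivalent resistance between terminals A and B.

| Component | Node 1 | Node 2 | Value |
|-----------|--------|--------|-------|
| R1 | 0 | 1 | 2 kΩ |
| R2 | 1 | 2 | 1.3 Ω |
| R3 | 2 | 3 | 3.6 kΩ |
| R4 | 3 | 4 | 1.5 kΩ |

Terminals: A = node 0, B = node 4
Reduce the network between node 0 (A) and node 4 (B) by series/parallel combination:
  Rs1 = R1 + R2 (series, joined only at node 1) = 2000 + 1.3 = 2001 Ω
  Rs2 = R3 + Rs1 (series, joined only at node 2) = 3600 + 2001 = 5601 Ω
  Rs3 = R4 + Rs2 (series, joined only at node 3) = 1500 + 5601 = 7101 Ω
R_eq = 7.101 kΩ

Final answer: 7.101 kΩ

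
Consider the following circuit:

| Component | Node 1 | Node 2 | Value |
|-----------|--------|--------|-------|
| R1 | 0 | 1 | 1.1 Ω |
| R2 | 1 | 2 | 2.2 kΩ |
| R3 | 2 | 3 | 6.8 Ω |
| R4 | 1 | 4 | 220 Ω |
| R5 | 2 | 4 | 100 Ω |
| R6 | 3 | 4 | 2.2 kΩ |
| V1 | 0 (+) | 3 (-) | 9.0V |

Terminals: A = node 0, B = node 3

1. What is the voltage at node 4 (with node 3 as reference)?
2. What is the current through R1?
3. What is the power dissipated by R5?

Nodal analysis, taking node 3 as the 0 V reference.
Source V1 fixes V_0 = 9 V.
KCL at each unknown node (sum of currents leaving = 0; resistances in Ω):
  Node 1: (V_1 - 9)/1.1 + (V_1 - V_2)/2200 + (V_1 - V_4)/220 = 0
  Node 2: (V_2 - V_1)/2200 + (V_2 - 0)/6.8 + (V_2 - V_4)/100 = 0
  Node 4: (V_4 - V_1)/220 + (V_4 - V_2)/100 + (V_4 - 0)/2200 = 0
Collecting terms (coefficients in siemens):
  0.9141·V_1 - 0.0004545·V_2 - 0.004545·V_4 = 8.182
  0.1575·V_2 - 0.0004545·V_1 - 0.01·V_4 = 0
  0.015·V_4 - 0.004545·V_1 - 0.01·V_2 = 0
Solving these 3 simultaneous equations (Gaussian elimination) gives:
  V_1 = 8.965 V, V_2 = 0.2071 V, V_4 = 2.855 V
Part 1:
  Read off the nodal solution: V_4 = 2.855 V
Part 2:
  I_R1 = (V_0 - V_1)/R1 = (9 - 8.965)/1.1 = 0.03176 A
  Magnitude: I_R1 = 0.03176 A
Part 3:
  I_R5 = (V_2 - V_4)/R5 = (0.2071 - 2.855)/100 = -0.02648 A
  P_R5 = I_R5² × R5 = (-0.02648)² × 100 = 0.0701 W

Final answers:
1. V_4 = 2.855 V
2. I_R1 = 0.03176 A
3. P_R5 = 0.0701 W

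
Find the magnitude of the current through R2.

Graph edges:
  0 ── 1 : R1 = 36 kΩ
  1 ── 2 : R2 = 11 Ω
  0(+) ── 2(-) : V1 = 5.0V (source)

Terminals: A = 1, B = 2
Nodal analysis, taking node 2 as the 0 V reference.
Source V1 fixes V_0 = 5 V.
KCL at each unknown node (sum of currents leaving = 0; resistances in Ω):
  Node 1: (V_1 - 5)/36000 + (V_1 - 0)/11 = 0
Collecting terms: 0.09094 × V_1 = 0.0001389  =>  V_1 = 0.001527 V
I_R2 = (V_1 - V_2)/R2 = (0.001527 - 0)/11 = 0.0001388 A
|I_R2| = 0.0001388 A

Final answer: |I_R2| = 0.0001388 A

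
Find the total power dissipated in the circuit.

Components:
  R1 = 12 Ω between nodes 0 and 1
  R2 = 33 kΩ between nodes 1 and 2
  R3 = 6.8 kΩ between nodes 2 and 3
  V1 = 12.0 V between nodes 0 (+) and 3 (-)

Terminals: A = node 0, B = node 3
Nodal analysis, taking node 3 as the 0 V reference.
Source V1 fixes V_0 = 12 V.
KCL at each unknown node (sum of currents leaving = 0; resistances in Ω):
  Node 1: (V_1 - 12)/12 + (V_1 - V_2)/33000 = 0
  Node 2: (V_2 - V_1)/33000 + (V_2 - 0)/6800 = 0
Collecting terms (coefficients in siemens):
  0.08336·V_1 - 0.0000303·V_2 = 1
  0.0001774·V_2 - 0.0000303·V_1 = 0
Determinant D = (0.08336)(0.0001774) - (-0.0000303)(-0.0000303) = 0.00001478
V_1 = [(1)(0.0001774) - (-0.0000303)(0)]/D = 12 V
V_2 = [(0.08336)(0) - (1)(-0.0000303)]/D = 2.05 V
Power in each resistor, P = (ΔV)²/R:
  P_R1 = (12 - 12)²/12 = 0.00000109 W
  P_R2 = (12 - 2.05)²/33000 = 0.002998 W
  P_R3 = (2.05 - 0)²/6800 = 0.0006178 W
P_total = P_R1 + P_R2 + P_R3 = 0.003617 W

Final answer: 0.003617 W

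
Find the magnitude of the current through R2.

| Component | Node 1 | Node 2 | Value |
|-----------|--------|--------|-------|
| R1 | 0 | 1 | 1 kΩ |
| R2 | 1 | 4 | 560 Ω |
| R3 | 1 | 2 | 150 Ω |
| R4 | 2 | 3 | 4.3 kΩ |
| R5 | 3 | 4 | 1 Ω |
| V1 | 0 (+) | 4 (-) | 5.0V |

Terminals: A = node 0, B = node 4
Nodal analysis, taking node 4 as the 0 V reference.
Source V1 fixes V_0 = 5 V.
KCL at each unknown node (sum of currents leaving = 0; resistances in Ω):
  Node 1: (V_1 - 5)/1000 + (V_1 - 0)/560 + (V_1 - V_2)/150 = 0
  Node 2: (V_2 - V_1)/150 + (V_2 - V_3)/4300 = 0
  Node 3: (V_3 - V_2)/4300 + (V_3 - 0)/1 = 0
Collecting terms (coefficients in siemens):
  0.009452·V_1 - 0.006667·V_2 = 0.005
  0.006899·V_2 - 0.006667·V_1 - 0.0002326·V_3 = 0
  1·V_3 - 0.0002326·V_2 = 0
Solving these 3 simultaneous equations (Gaussian elimination) gives:
  V_1 = 1.661 V, V_2 = 1.605 V, V_3 = 0.0003732 V
I_R2 = (V_1 - V_4)/R2 = (1.661 - 0)/560 = 0.002966 A
|I_R2| = 0.002966 A

Final answer: |I_R2| = 0.002966 A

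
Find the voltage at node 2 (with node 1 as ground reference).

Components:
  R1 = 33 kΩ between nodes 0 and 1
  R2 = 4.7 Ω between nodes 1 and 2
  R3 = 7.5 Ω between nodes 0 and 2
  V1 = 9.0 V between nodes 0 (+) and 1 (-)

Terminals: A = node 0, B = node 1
Nodal analysis, taking node 1 as the 0 V reference.
Source V1 fixes V_0 = 9 V.
KCL at each unknown node (sum of currents leaving = 0; resistances in Ω):
  Node 2: (V_2 - 0)/4.7 + (V_2 - 9)/7.5 = 0
Collecting terms: 0.3461 × V_2 = 1.2  =>  V_2 = 3.467 V
The requested potential is V_2 = 3.467 V.

Final answer: V_2 = 3.467 V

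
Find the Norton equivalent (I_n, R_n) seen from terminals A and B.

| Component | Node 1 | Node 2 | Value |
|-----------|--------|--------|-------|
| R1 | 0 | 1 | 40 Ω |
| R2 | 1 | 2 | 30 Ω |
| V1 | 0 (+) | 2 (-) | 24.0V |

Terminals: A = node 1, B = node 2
Find the Thévenin equivalent first; then I_n = V_th/R_th and R_n = R_th.
Step 1 — V_th is the open-circuit voltage V_A - V_B (nothing connected across the terminals).
Nodal analysis, taking node 2 as the 0 V reference.
Source V1 fixes V_0 = 24 V.
KCL at each unknown node (sum of currents leaving = 0; resistances in Ω):
  Node 1: (V_1 - 24)/40 + (V_1 - 0)/30 = 0
Collecting terms: 0.05833 × V_1 = 0.6  =>  V_1 = 10.29 V
V_th = V_1 - V_2 = 10.29 - 0 = 10.29 V
Step 2 — R_th: zero the source — replace V1 by a short circuit (node 2 merges into node 0) — and find the resistance seen between A (node 1) and B (node 0).
Reduce the network between node 1 (A) and node 0 (B) by series/parallel combination:
  Rp1 = R1 ‖ R2 (parallel, both between nodes 0 and 1) = 1/(1/40 + 1/30) = 17.14 Ω
R_th = 17.14 Ω
I_n = V_th/R_th = 10.29/17.14 = 0.6 A, and R_n = R_th = 17.14 Ω

Final answer: I_n = 0.6 A, R_n = 17.14 Ω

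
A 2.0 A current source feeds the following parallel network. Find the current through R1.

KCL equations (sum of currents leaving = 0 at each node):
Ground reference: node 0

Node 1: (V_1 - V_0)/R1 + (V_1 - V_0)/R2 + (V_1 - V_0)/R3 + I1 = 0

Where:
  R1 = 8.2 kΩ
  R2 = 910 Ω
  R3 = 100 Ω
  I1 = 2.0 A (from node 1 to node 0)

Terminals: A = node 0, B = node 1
All resistors sit directly between nodes 0 and 1, so they are in parallel and share one voltage V; the full source current 2 A splits among them.
1/R_par = 1/8200 + 1/910 + 1/100 = 0.01122 S  =>  R_par = 89.12 Ω
V = I × R_par = 2 × 89.12 = 178.2 V
I_R1 = V/R1 = 178.2/8200 = 0.02174 A

Final answer: 0.02174 A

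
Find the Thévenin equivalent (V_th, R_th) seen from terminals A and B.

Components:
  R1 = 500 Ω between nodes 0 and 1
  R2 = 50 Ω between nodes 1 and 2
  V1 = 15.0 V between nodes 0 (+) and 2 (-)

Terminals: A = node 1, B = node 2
Step 1 — V_th is the open-circuit voltage V_A - V_B (nothing connected across the terminals).
Nodal analysis, taking node 2 as the 0 V reference.
Source V1 fixes V_0 = 15 V.
KCL at each unknown node (sum of currents leaving = 0; resistances in Ω):
  Node 1: (V_1 - 15)/500 + (V_1 - 0)/50 = 0
Collecting terms: 0.022 × V_1 = 0.03  =>  V_1 = 1.364 V
V_th = V_1 - V_2 = 1.364 - 0 = 1.364 V
Step 2 — R_th: zero the source — replace V1 by a short circuit (node 2 merges into node 0) — and find the resistance seen between A (node 1) and B (node 0).
Reduce the network between node 1 (A) and node 0 (B) by series/parallel combination:
  Rp1 = R1 ‖ R2 (parallel, both between nodes 0 and 1) = 1/(1/500 + 1/50) = 45.45 Ω
R_th = 45.45 Ω

Final answer: V_th = 1.364 V, R_th = 45.45 Ω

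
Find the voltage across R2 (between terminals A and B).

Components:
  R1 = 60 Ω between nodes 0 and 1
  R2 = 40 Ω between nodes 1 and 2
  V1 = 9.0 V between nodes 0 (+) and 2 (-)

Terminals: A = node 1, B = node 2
R1 and R2 are in series across V1 (node 0 → node 1 → node 2), and the output A–B is taken across R2, so this is a voltage divider.
Series current: I = V1/(R1 + R2) = 9/(60 + 40) = 9/100 = 0.09 A
V_R2 = I × R2 = V1 × R2/(R1 + R2) = 9 × 40/100 = 3.6 V

Final answer: 3.6 V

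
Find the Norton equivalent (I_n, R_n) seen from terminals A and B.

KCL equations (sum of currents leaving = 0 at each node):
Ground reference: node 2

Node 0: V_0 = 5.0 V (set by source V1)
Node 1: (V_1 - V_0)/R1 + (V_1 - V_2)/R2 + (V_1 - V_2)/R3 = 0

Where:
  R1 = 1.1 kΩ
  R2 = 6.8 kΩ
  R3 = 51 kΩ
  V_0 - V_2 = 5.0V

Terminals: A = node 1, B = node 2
Find the Thévenin equivalent first; then I_n = V_th/R_th and R_n = R_th.
Step 1 — V_th is the open-circuit voltage V_A - V_B (nothing connected across the terminals).
Nodal analysis, taking node 2 as the 0 V reference.
Source V1 fixes V_0 = 5 V.
KCL at each unknown node (sum of currents leaving = 0; resistances in Ω):
  Node 1: (V_1 - 5)/1100 + (V_1 - 0)/6800 + (V_1 - 0)/51000 = 0
Collecting terms: 0.001076 × V_1 = 0.004545  =>  V_1 = 4.225 V
V_th = V_1 - V_2 = 4.225 - 0 = 4.225 V
Step 2 — R_th: zero the source — replace V1 by a short circuit (node 2 merges into node 0) — and find the resistance seen between A (node 1) and B (node 0).
Reduce the network between node 1 (A) and node 0 (B) by series/parallel combination:
  Rp1 = R1 ‖ R2 ‖ R3 (parallel, all between nodes 0 and 1) = 1/(1/1100 + 1/6800 + 1/51000) = 929.6 Ω
R_th = 929.6 Ω
I_n = V_th/R_th = 4.225/929.6 = 0.004545 A, and R_n = R_th = 929.6 Ω

Final answer: I_n = 0.004545 A, R_n = 929.6 Ω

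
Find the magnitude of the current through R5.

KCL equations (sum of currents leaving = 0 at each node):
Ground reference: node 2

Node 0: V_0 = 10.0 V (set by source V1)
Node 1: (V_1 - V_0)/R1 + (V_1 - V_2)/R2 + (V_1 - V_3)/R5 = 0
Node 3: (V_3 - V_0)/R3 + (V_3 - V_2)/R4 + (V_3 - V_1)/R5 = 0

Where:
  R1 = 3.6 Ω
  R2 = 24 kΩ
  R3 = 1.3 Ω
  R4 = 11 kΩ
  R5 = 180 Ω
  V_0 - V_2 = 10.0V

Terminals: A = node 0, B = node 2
Nodal analysis, taking node 2 as the 0 V reference.
Source V1 fixes V_0 = 10 V.
KCL at each unknown node (sum of currents leaving = 0; resistances in Ω):
  Node 1: (V_1 - 10)/3.6 + (V_1 - 0)/24000 + (V_1 - V_3)/180 = 0
  Node 3: (V_3 - 10)/1.3 + (V_3 - 0)/11000 + (V_3 - V_1)/180 = 0
Collecting terms (coefficients in siemens):
  0.2834·V_1 - 0.005556·V_3 = 2.778
  0.7749·V_3 - 0.005556·V_1 = 7.692
Determinant D = (0.2834)(0.7749) - (-0.005556)(-0.005556) = 0.2195
V_1 = [(2.778)(0.7749) - (-0.005556)(7.692)]/D = 9.999 V
V_3 = [(0.2834)(7.692) - (2.778)(-0.005556)]/D = 9.999 V
I_R5 = (V_1 - V_3)/R5 = (9.999 - 9.999)/180 = -0.00000172 A
|I_R5| = 0.00000172 A

Final answer: |I_R5| = 1.72e-06 A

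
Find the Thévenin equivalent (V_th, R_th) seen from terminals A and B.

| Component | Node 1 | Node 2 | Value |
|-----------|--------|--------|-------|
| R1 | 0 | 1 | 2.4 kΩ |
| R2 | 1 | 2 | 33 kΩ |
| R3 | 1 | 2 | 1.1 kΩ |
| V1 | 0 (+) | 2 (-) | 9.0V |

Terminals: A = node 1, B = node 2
Step 1 — V_th is the open-circuit voltage V_A - V_B (nothing connected across the terminals).
Nodal analysis, taking node 2 as the 0 V reference.
Source V1 fixes V_0 = 9 V.
KCL at each unknown node (sum of currents leaving = 0; resistances in Ω):
  Node 1: (V_1 - 9)/2400 + (V_1 - 0)/33000 + (V_1 - 0)/1100 = 0
Collecting terms: 0.001356 × V_1 = 0.00375  =>  V_1 = 2.765 V
V_th = V_1 - V_2 = 2.765 - 0 = 2.765 V
Step 2 — R_th: zero the source — replace V1 by a short circuit (node 2 merges into node 0) — and find the resistance seen between A (node 1) and B (node 0).
Reduce the network between node 1 (A) and node 0 (B) by series/parallel combination:
  Rp1 = R1 ‖ R2 ‖ R3 (parallel, all between nodes 0 and 1) = 1/(1/2400 + 1/33000 + 1/1100) = 737.4 Ω
R_th = 737.4 Ω

Final answer: V_th = 2.765 V, R_th = 737.4 Ω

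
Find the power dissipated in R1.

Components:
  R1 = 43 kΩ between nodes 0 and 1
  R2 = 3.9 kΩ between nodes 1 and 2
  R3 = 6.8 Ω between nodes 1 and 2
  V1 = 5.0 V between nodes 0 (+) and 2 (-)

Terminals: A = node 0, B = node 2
Nodal analysis, taking node 2 as the 0 V reference.
Source V1 fixes V_0 = 5 V.
KCL at each unknown node (sum of currents leaving = 0; resistances in Ω):
  Node 1: (V_1 - 5)/43000 + (V_1 - 0)/3900 + (V_1 - 0)/6.8 = 0
Collecting terms: 0.1473 × V_1 = 0.0001163  =>  V_1 = 0.0007892 V
I_R1 = (V_0 - V_1)/R1 = (5 - 0.0007892)/43000 = 0.0001163 A
P_R1 = I_R1² × R1 = (0.0001163)² × 43000 = 0.0005812 W

Final answer: 0.0005812 W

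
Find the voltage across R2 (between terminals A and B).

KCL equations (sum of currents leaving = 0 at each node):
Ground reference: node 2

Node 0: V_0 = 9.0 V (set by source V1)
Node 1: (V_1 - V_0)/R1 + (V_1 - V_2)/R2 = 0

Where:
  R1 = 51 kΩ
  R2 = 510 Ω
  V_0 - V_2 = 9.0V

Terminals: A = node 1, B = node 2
R1 and R2 are in series across V1 (node 0 → node 1 → node 2), and the output A–B is taken across R2, so this is a voltage divider.
Series current: I = V1/(R1 + R2) = 9/(51000 + 510) = 9/51510 = 0.0001747 A
V_R2 = I × R2 = V1 × R2/(R1 + R2) = 9 × 510/51510 = 0.08911 V

Final answer: 0.08911 V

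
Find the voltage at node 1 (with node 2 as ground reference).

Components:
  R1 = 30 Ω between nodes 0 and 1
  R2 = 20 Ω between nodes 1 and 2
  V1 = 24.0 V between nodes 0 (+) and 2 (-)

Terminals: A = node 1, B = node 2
Nodal analysis, taking node 2 as the 0 V reference.
Source V1 fixes V_0 = 24 V.
KCL at each unknown node (sum of currents leaving = 0; resistances in Ω):
  Node 1: (V_1 - 24)/30 + (V_1 - 0)/20 = 0
Collecting terms: 0.08333 × V_1 = 0.8  =>  V_1 = 9.6 V
The requested potential is V_1 = 9.6 V.

Final answer: V_1 = 9.6 V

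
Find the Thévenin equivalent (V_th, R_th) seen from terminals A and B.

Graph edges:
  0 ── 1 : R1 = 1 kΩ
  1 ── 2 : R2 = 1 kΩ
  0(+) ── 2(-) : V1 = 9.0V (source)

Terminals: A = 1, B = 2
Step 1 — V_th is the open-circuit voltage V_A - V_B (nothing connected across the terminals).
Nodal analysis, taking node 2 as the 0 V reference.
Source V1 fixes V_0 = 9 V.
KCL at each unknown node (sum of currents leaving = 0; resistances in Ω):
  Node 1: (V_1 - 9)/1000 + (V_1 - 0)/1000 = 0
Collecting terms: 0.002 × V_1 = 0.009  =>  V_1 = 4.5 V
V_th = V_1 - V_2 = 4.5 - 0 = 4.5 V
Step 2 — R_th: zero the source — replace V1 by a short circuit (node 2 merges into node 0) — and find the resistance seen between A (node 1) and B (node 0).
Reduce the network between node 1 (A) and node 0 (B) by series/parallel combination:
  Rp1 = R1 ‖ R2 (parallel, both between nodes 0 and 1) = 1/(1/1000 + 1/1000) = 500 Ω
R_th = 500 Ω

Final answer: V_th = 4.5 V, R_th = 500 Ω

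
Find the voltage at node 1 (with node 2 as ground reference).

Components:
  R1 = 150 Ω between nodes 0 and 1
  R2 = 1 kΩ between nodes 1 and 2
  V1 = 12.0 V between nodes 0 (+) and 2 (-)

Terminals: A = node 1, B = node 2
Nodal analysis, taking node 2 as the 0 V reference.
Source V1 fixes V_0 = 12 V.
KCL at each unknown node (sum of currents leaving = 0; resistances in Ω):
  Node 1: (V_1 - 12)/150 + (V_1 - 0)/1000 = 0
Collecting terms: 0.007667 × V_1 = 0.08  =>  V_1 = 10.43 V
The requested potential is V_1 = 10.43 V.

Final answer: V_1 = 10.43 V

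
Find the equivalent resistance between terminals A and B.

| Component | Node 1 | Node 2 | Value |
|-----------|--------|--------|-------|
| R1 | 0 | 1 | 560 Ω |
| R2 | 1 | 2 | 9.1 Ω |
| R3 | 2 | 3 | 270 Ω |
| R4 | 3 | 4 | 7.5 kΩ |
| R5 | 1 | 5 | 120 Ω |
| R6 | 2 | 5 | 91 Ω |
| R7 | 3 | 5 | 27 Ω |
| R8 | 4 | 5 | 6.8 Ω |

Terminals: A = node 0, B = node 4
The network is not a plain series/parallel combination. Inject a 1 A test current into terminal A (node 0) and return it from terminal B (node 4); then R_eq = V_A / (1 A).
Nodal analysis, taking node 4 as the 0 V reference.
Current source I_test pushes 1 A into node 0 and draws it out of node 4.
KCL at each unknown node (sum of currents leaving = 0; resistances in Ω):
  Node 0: (V_0 - V_1)/560 - 1 = 0
  Node 1: (V_1 - V_0)/560 + (V_1 - V_2)/9.1 + (V_1 - V_5)/120 = 0
  Node 2: (V_2 - V_1)/9.1 + (V_2 - V_3)/270 + (V_2 - V_5)/91 = 0
  Node 3: (V_3 - V_2)/270 + (V_3 - 0)/7500 + (V_3 - V_5)/27 = 0
  Node 5: (V_5 - V_1)/120 + (V_5 - V_2)/91 + (V_5 - V_3)/27 + (V_5 - 0)/6.8 = 0
Collecting terms (coefficients in siemens):
  0.001786·V_0 - 0.001786·V_1 = 1
  0.12·V_1 - 0.001786·V_0 - 0.1099·V_2 - 0.008333·V_5 = 0
  0.1246·V_2 - 0.1099·V_1 - 0.003704·V_3 - 0.01099·V_5 = 0
  0.04087·V_3 - 0.003704·V_2 - 0.03704·V_5 = 0
  0.2034·V_5 - 0.008333·V_1 - 0.01099·V_2 - 0.03704·V_3 = 0
Solving these 5 simultaneous equations (Gaussian elimination) gives:
  V_0 = 614.3 V, V_1 = 54.33 V, V_2 = 48.84 V, V_3 = 10.58 V
  V_5 = 6.79 V
R_eq = V_0 / 1 A = 614.3 Ω

Final answer: 614.3 Ω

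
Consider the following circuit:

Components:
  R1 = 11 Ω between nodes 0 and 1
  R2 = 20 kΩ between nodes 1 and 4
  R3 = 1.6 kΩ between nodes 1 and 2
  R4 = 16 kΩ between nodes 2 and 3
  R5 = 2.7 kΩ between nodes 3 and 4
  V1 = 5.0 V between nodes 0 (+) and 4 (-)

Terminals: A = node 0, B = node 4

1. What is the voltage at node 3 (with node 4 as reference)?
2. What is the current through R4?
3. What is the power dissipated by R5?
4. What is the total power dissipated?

Nodal analysis, taking node 4 as the 0 V reference.
Source V1 fixes V_0 = 5 V.
KCL at each unknown node (sum of currents leaving = 0; resistances in Ω):
  Node 1: (V_1 - 5)/11 + (V_1 - 0)/20000 + (V_1 - V_2)/1600 = 0
  Node 2: (V_2 - V_1)/1600 + (V_2 - V_3)/16000 = 0
  Node 3: (V_3 - V_2)/16000 + (V_3 - 0)/2700 = 0
Collecting terms (coefficients in siemens):
  0.09158·V_1 - 0.000625·V_2 = 0.4545
  0.0006875·V_2 - 0.000625·V_1 - 0.0000625·V_3 = 0
  0.0004329·V_3 - 0.0000625·V_2 = 0
Solving these 3 simultaneous equations (Gaussian elimination) gives:
  V_1 = 4.995 V, V_2 = 4.601 V, V_3 = 0.6643 V
Part 1:
  Read off the nodal solution: V_3 = 0.6643 V
Part 2:
  I_R4 = (V_2 - V_3)/R4 = (4.601 - 0.6643)/16000 = 0.000246 A
  Magnitude: I_R4 = 0.000246 A
Part 3:
  I_R5 = (V_3 - V_4)/R5 = (0.6643 - 0)/2700 = 0.000246 A
  P_R5 = I_R5² × R5 = (0.000246)² × 2700 = 0.0001634 W
Part 4:
  Power in each resistor, P = (ΔV)²/R:
    P_R1 = (5 - 4.995)²/11 = 0.000002704 W
    P_R2 = (4.995 - 0)²/20000 = 0.001247 W
    P_R3 = (4.995 - 4.601)²/1600 = 0.00009685 W
    P_R4 = (4.601 - 0.6643)²/16000 = 0.0009685 W
    P_R5 = (0.6643 - 0)²/2700 = 0.0001634 W
  P_total = P_R1 + P_R2 + P_R3 + P_R4 + P_R5 = 0.002479 W

Final answers:
1. V_3 = 0.6643 V
2. I_R4 = 0.000246 A
3. P_R5 = 0.0001634 W
4. P_total = 0.002479 W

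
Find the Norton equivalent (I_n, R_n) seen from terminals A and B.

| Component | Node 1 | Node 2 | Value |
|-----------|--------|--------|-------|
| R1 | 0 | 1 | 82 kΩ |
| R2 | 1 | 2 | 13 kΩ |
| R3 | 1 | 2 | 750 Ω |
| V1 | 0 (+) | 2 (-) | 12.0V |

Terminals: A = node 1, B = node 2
Find the Thévenin equivalent first; then I_n = V_th/R_th and R_n = R_th.
Step 1 — V_th is the open-circuit voltage V_A - V_B (nothing connected across the terminals).
Nodal analysis, taking node 2 as the 0 V reference.
Source V1 fixes V_0 = 12 V.
KCL at each unknown node (sum of currents leaving = 0; resistances in Ω):
  Node 1: (V_1 - 12)/82000 + (V_1 - 0)/13000 + (V_1 - 0)/750 = 0
Collecting terms: 0.001422 × V_1 = 0.0001463  =>  V_1 = 0.1029 V
V_th = V_1 - V_2 = 0.1029 - 0 = 0.1029 V
Step 2 — R_th: zero the source — replace V1 by a short circuit (node 2 merges into node 0) — and find the resistance seen between A (node 1) and B (node 0).
Reduce the network between node 1 (A) and node 0 (B) by series/parallel combination:
  Rp1 = R1 ‖ R2 ‖ R3 (parallel, all between nodes 0 and 1) = 1/(1/82000 + 1/13000 + 1/750) = 703 Ω
R_th = 703 Ω
I_n = V_th/R_th = 0.1029/703 = 0.0001463 A, and R_n = R_th = 703 Ω

Final answer: I_n = 0.0001463 A, R_n = 703 Ω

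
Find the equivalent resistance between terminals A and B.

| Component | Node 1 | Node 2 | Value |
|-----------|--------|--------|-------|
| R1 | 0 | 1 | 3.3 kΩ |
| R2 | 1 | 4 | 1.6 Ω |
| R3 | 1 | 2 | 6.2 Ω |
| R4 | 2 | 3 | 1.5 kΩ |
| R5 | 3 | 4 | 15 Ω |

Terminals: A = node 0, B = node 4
Reduce the network between node 0 (A) and node 4 (B) by series/parallel combination:
  Rs1 = R3 + R4 (series, joined only at node 2) = 6.2 + 1500 = 1506 Ω
  Rs2 = R5 + Rs1 (series, joined only at node 3) = 15 + 1506 = 1521 Ω
  Rp1 = R2 ‖ Rs2 (parallel, both between nodes 1 and 4) = 1/(1/1.6 + 1/1521) = 1.598 Ω
  Rs3 = R1 + Rp1 (series, joined only at node 1) = 3300 + 1.598 = 3302 Ω
R_eq = 3.302 kΩ

Final answer: 3.302 kΩ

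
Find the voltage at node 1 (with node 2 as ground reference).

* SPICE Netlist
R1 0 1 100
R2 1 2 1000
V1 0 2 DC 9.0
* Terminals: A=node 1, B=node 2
Nodal analysis, taking node 2 as the 0 V reference.
Source V1 fixes V_0 = 9 V.
KCL at each unknown node (sum of currents leaving = 0; resistances in Ω):
  Node 1: (V_1 - 9)/100 + (V_1 - 0)/1000 = 0
Collecting terms: 0.011 × V_1 = 0.09  =>  V_1 = 8.182 V
The requested potential is V_1 = 8.182 V.

Final answer: V_1 = 8.182 V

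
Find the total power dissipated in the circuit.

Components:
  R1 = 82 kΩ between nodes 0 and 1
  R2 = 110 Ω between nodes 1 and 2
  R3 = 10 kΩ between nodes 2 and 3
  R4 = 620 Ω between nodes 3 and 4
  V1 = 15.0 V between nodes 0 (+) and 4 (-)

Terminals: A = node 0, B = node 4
Nodal analysis, taking node 4 as the 0 V reference.
Source V1 fixes V_0 = 15 V.
KCL at each unknown node (sum of currents leaving = 0; resistances in Ω):
  Node 1: (V_1 - 15)/82000 + (V_1 - V_2)/110 = 0
  Node 2: (V_2 - V_1)/110 + (V_2 - V_3)/10000 = 0
  Node 3: (V_3 - V_2)/10000 + (V_3 - 0)/620 = 0
Collecting terms (coefficients in siemens):
  0.009103·V_1 - 0.009091·V_2 = 0.0001829
  0.009191·V_2 - 0.009091·V_1 - 0.0001·V_3 = 0
  0.001713·V_3 - 0.0001·V_2 = 0
Solving these 3 simultaneous equations (Gaussian elimination) gives:
  V_1 = 1.736 V, V_2 = 1.718 V, V_3 = 0.1003 V
Power in each resistor, P = (ΔV)²/R:
  P_R1 = (15 - 1.736)²/82000 = 0.002146 W
  P_R2 = (1.736 - 1.718)²/110 = 0.000002878 W
  P_R3 = (1.718 - 0.1003)²/10000 = 0.0002617 W
  P_R4 = (0.1003 - 0)²/620 = 0.00001622 W
P_total = P_R1 + P_R2 + P_R3 + P_R4 = 0.002426 W

Final answer: 0.002426 W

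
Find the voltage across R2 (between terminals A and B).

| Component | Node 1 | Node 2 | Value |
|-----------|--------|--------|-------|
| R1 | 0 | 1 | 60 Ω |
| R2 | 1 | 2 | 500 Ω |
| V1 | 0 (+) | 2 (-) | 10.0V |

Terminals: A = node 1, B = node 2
R1 and R2 are in series across V1 (node 0 → node 1 → node 2), and the output A–B is taken across R2, so this is a voltage divider.
Series current: I = V1/(R1 + R2) = 10/(60 + 500) = 10/560 = 0.01786 A
V_R2 = I × R2 = V1 × R2/(R1 + R2) = 10 × 500/560 = 8.929 V

Final answer: 8.929 V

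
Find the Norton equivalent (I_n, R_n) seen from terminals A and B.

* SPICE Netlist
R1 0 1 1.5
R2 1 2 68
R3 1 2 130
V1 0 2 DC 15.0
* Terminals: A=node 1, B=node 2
Find the Thévenin equivalent first; then I_n = V_th/R_th and R_n = R_th.
Step 1 — V_th is the open-circuit voltage V_A - V_B (nothing connected across the terminals).
Nodal analysis, taking node 2 as the 0 V reference.
Source V1 fixes V_0 = 15 V.
KCL at each unknown node (sum of currents leaving = 0; resistances in Ω):
  Node 1: (V_1 - 15)/1.5 + (V_1 - 0)/68 + (V_1 - 0)/130 = 0
Collecting terms: 0.6891 × V_1 = 10  =>  V_1 = 14.51 V
V_th = V_1 - V_2 = 14.51 - 0 = 14.51 V
Step 2 — R_th: zero the source — replace V1 by a short circuit (node 2 merges into node 0) — and find the resistance seen between A (node 1) and B (node 0).
Reduce the network between node 1 (A) and node 0 (B) by series/parallel combination:
  Rp1 = R1 ‖ R2 ‖ R3 (parallel, all between nodes 0 and 1) = 1/(1/1.5 + 1/68 + 1/130) = 1.451 Ω
R_th = 1.451 Ω
I_n = V_th/R_th = 14.51/1.451 = 10 A, and R_n = R_th = 1.451 Ω

Final answer: I_n = 10 A, R_n = 1.451 Ω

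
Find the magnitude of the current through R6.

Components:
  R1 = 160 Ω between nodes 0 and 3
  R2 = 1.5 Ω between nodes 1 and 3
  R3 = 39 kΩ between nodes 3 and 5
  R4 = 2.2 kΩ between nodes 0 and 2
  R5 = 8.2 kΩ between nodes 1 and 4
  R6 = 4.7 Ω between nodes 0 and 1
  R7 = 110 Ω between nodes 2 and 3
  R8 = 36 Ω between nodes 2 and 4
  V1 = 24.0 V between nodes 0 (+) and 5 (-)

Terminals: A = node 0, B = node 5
Nodal analysis, taking node 5 as the 0 V reference.
Source V1 fixes V_0 = 24 V.
KCL at each unknown node (sum of currents leaving = 0; resistances in Ω):
  Node 1: (V_1 - V_3)/1.5 + (V_1 - V_4)/8200 + (V_1 - 24)/4.7 = 0
  Node 2: (V_2 - 24)/2200 + (V_2 - V_3)/110 + (V_2 - V_4)/36 = 0
  Node 3: (V_3 - 24)/160 + (V_3 - V_1)/1.5 + (V_3 - 0)/39000 + (V_3 - V_2)/110 = 0
  Node 4: (V_4 - V_1)/8200 + (V_4 - V_2)/36 = 0
Collecting terms (coefficients in siemens):
  0.8796·V_1 - 0.6667·V_3 - 0.000122·V_4 = 5.106
  0.03732·V_2 - 0.009091·V_3 - 0.02778·V_4 = 0.01091
  0.682·V_3 - 0.6667·V_1 - 0.009091·V_2 = 0.15
  0.0279·V_4 - 0.000122·V_1 - 0.02778·V_2 = 0
Solving these 4 simultaneous equations (Gaussian elimination) gives:
  V_1 = 24 V, V_2 = 24 V, V_3 = 24 V, V_4 = 24 V
I_R6 = (V_0 - V_1)/R6 = (24 - 24)/4.7 = 0.0005908 A
|I_R6| = 0.0005908 A

Final answer: |I_R6| = 0.0005908 A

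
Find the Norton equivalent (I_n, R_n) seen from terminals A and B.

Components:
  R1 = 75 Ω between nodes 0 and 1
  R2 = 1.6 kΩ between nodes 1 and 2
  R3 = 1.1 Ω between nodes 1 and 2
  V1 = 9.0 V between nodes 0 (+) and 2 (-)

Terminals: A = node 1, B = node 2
Find the Thévenin equivalent first; then I_n = V_th/R_th and R_n = R_th.
Step 1 — V_th is the open-circuit voltage V_A - V_B (nothing connected across the terminals).
Nodal analysis, taking node 2 as the 0 V reference.
Source V1 fixes V_0 = 9 V.
KCL at each unknown node (sum of currents leaving = 0; resistances in Ω):
  Node 1: (V_1 - 9)/75 + (V_1 - 0)/1600 + (V_1 - 0)/1.1 = 0
Collecting terms: 0.923 × V_1 = 0.12  =>  V_1 = 0.13 V
V_th = V_1 - V_2 = 0.13 - 0 = 0.13 V
Step 2 — R_th: zero the source — replace V1 by a short circuit (node 2 merges into node 0) — and find the resistance seen between A (node 1) and B (node 0).
Reduce the network between node 1 (A) and node 0 (B) by series/parallel combination:
  Rp1 = R1 ‖ R2 ‖ R3 (parallel, all between nodes 0 and 1) = 1/(1/75 + 1/1600 + 1/1.1) = 1.083 Ω
R_th = 1.083 Ω
I_n = V_th/R_th = 0.13/1.083 = 0.12 A, and R_n = R_th = 1.083 Ω

Final answer: I_n = 0.12 A, R_n = 1.083 Ω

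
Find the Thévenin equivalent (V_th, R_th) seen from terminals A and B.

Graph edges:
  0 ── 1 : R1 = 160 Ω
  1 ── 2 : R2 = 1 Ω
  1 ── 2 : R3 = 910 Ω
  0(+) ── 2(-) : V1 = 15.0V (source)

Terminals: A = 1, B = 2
Step 1 — V_th is the open-circuit voltage V_A - V_B (nothing connected across the terminals).
Nodal analysis, taking node 2 as the 0 V reference.
Source V1 fixes V_0 = 15 V.
KCL at each unknown node (sum of currents leaving = 0; resistances in Ω):
  Node 1: (V_1 - 15)/160 + (V_1 - 0)/1 + (V_1 - 0)/910 = 0
Collecting terms: 1.007 × V_1 = 0.09375  =>  V_1 = 0.09307 V
V_th = V_1 - V_2 = 0.09307 - 0 = 0.09307 V
Step 2 — R_th: zero the source — replace V1 by a short circuit (node 2 merges into node 0) — and find the resistance seen between A (node 1) and B (node 0).
Reduce the network between node 1 (A) and node 0 (B) by series/parallel combination:
  Rp1 = R1 ‖ R2 ‖ R3 (parallel, all between nodes 0 and 1) = 1/(1/160 + 1/1 + 1/910) = 0.9927 Ω
R_th = 0.9927 Ω

Final answer: V_th = 0.09307 V, R_th = 0.9927 Ω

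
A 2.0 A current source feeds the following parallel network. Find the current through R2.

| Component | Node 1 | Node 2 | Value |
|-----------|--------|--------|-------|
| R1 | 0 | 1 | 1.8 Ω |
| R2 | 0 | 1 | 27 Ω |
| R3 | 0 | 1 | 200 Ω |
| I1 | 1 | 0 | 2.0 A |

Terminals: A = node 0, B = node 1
All resistors sit directly between nodes 0 and 1, so they are in parallel and share one voltage V; the full source current 2 A splits among them.
1/R_par = 1/1.8 + 1/27 + 1/200 = 0.5976 S  =>  R_par = 1.673 Ω
V = I × R_par = 2 × 1.673 = 3.347 V
I_R2 = V/R2 = 3.347/27 = 0.124 A

Final answer: 0.124 A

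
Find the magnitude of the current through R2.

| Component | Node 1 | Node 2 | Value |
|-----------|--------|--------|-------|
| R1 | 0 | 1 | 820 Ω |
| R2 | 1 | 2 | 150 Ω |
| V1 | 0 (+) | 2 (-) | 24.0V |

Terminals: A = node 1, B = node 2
Nodal analysis, taking node 2 as the 0 V reference.
Source V1 fixes V_0 = 24 V.
KCL at each unknown node (sum of currents leaving = 0; resistances in Ω):
  Node 1: (V_1 - 24)/820 + (V_1 - 0)/150 = 0
Collecting terms: 0.007886 × V_1 = 0.02927  =>  V_1 = 3.711 V
I_R2 = (V_1 - V_2)/R2 = (3.711 - 0)/150 = 0.02474 A
|I_R2| = 0.02474 A

Final answer: |I_R2| = 0.02474 A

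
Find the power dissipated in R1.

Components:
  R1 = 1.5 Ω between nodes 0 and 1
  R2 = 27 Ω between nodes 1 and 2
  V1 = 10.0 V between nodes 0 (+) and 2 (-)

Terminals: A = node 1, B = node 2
Nodal analysis, taking node 2 as the 0 V reference.
Source V1 fixes V_0 = 10 V.
KCL at each unknown node (sum of currents leaving = 0; resistances in Ω):
  Node 1: (V_1 - 10)/1.5 + (V_1 - 0)/27 = 0
Collecting terms: 0.7037 × V_1 = 6.667  =>  V_1 = 9.474 V
I_R1 = (V_0 - V_1)/R1 = (10 - 9.474)/1.5 = 0.3509 A
P_R1 = I_R1² × R1 = (0.3509)² × 1.5 = 0.1847 W

Final answer: 0.1847 W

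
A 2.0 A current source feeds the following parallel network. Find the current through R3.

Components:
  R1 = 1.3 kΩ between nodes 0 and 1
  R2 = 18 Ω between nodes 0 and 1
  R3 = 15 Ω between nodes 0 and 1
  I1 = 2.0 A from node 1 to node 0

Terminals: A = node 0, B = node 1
All resistors sit directly between nodes 0 and 1, so they are in parallel and share one voltage V; the full source current 2 A splits among them.
1/R_par = 1/1300 + 1/18 + 1/15 = 0.123 S  =>  R_par = 8.131 Ω
V = I × R_par = 2 × 8.131 = 16.26 V
I_R3 = V/R3 = 16.26/15 = 1.084 A

Final answer: 1.084 A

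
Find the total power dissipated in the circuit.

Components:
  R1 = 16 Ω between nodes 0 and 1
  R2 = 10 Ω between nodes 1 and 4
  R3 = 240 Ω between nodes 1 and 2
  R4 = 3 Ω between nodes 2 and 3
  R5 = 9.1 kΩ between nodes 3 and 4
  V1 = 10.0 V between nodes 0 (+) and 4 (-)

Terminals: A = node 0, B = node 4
Nodal analysis, taking node 4 as the 0 V reference.
Source V1 fixes V_0 = 10 V.
KCL at each unknown node (sum of currents leaving = 0; resistances in Ω):
  Node 1: (V_1 - 10)/16 + (V_1 - 0)/10 + (V_1 - V_2)/240 = 0
  Node 2: (V_2 - V_1)/240 + (V_2 - V_3)/3 = 0
  Node 3: (V_3 - V_2)/3 + (V_3 - 0)/9100 = 0
Collecting terms (coefficients in siemens):
  0.1667·V_1 - 0.004167·V_2 = 0.625
  0.3375·V_2 - 0.004167·V_1 - 0.3333·V_3 = 0
  0.3334·V_3 - 0.3333·V_2 = 0
Solving these 3 simultaneous equations (Gaussian elimination) gives:
  V_1 = 3.844 V, V_2 = 3.745 V, V_3 = 3.744 V
Power in each resistor, P = (ΔV)²/R:
  P_R1 = (10 - 3.844)²/16 = 2.369 W
  P_R2 = (3.844 - 0)²/10 = 1.477 W
  P_R3 = (3.844 - 3.745)²/240 = 0.00004062 W
  P_R4 = (3.745 - 3.744)²/3 = 0.0000005077 W
  P_R5 = (3.744 - 0)²/9100 = 0.00154 W
P_total = P_R1 + P_R2 + P_R3 + P_R4 + P_R5 = 3.848 W

Final answer: 3.848 W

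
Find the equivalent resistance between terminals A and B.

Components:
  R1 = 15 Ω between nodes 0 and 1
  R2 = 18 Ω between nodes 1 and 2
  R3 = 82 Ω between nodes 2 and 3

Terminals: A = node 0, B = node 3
Reduce the network between node 0 (A) and node 3 (B) by series/parallel combination:
  Rs1 = R1 + R2 (series, joined only at node 1) = 15 + 18 = 33 Ω
  Rs2 = R3 + Rs1 (series, joined only at node 2) = 82 + 33 = 115 Ω
R_eq = 115 Ω

Final answer: 115 Ω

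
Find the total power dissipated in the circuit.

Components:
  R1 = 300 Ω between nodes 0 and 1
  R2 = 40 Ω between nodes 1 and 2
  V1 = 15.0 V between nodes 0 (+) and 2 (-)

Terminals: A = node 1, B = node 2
Nodal analysis, taking node 2 as the 0 V reference.
Source V1 fixes V_0 = 15 V.
KCL at each unknown node (sum of currents leaving = 0; resistances in Ω):
  Node 1: (V_1 - 15)/300 + (V_1 - 0)/40 = 0
Collecting terms: 0.02833 × V_1 = 0.05  =>  V_1 = 1.765 V
Power in each resistor, P = (ΔV)²/R:
  P_R1 = (15 - 1.765)²/300 = 0.5839 W
  P_R2 = (1.765 - 0)²/40 = 0.07785 W
P_total = P_R1 + P_R2 = 0.6618 W

Final answer: 0.6618 W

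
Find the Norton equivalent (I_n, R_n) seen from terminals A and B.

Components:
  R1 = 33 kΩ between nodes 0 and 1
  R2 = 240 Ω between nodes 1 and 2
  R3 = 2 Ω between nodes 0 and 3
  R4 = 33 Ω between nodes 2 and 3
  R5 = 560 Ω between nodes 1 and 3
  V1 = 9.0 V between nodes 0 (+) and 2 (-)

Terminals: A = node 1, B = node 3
Find the Thévenin equivalent first; then I_n = V_th/R_th and R_n = R_th.
Step 1 — V_th is the open-circuit voltage V_A - V_B (nothing connected across the terminals).
Nodal analysis, taking node 2 as the 0 V reference.
Source V1 fixes V_0 = 9 V.
KCL at each unknown node (sum of currents leaving = 0; resistances in Ω):
  Node 1: (V_1 - 9)/33000 + (V_1 - 0)/240 + (V_1 - V_3)/560 = 0
  Node 3: (V_3 - 9)/2 + (V_3 - 0)/33 + (V_3 - V_1)/560 = 0
Collecting terms (coefficients in siemens):
  0.005983·V_1 - 0.001786·V_3 = 0.0002727
  0.5321·V_3 - 0.001786·V_1 = 4.5
Determinant D = (0.005983)(0.5321) - (-0.001786)(-0.001786) = 0.00318
V_1 = [(0.0002727)(0.5321) - (-0.001786)(4.5)]/D = 2.572 V
V_3 = [(0.005983)(4.5) - (0.0002727)(-0.001786)]/D = 8.466 V
V_th = V_1 - V_3 = 2.572 - 8.466 = -5.893 V
Step 2 — R_th: zero the source — replace V1 by a short circuit (node 2 merges into node 0) — and find the resistance seen between A (node 1) and B (node 3).
Reduce the network between node 1 (A) and node 3 (B) by series/parallel combination:
  Rp1 = R1 ‖ R2 (parallel, both between nodes 0 and 1) = 1/(1/33000 + 1/240) = 238.3 Ω
  Rp2 = R3 ‖ R4 (parallel, both between nodes 0 and 3) = 1/(1/2 + 1/33) = 1.886 Ω
  Rs1 = Rp1 + Rp2 (series, joined only at node 0) = 238.3 + 1.886 = 240.2 Ω
  Rp3 = R5 ‖ Rs1 (parallel, both between nodes 1 and 3) = 1/(1/560 + 1/240.2) = 168.1 Ω
R_th = 168.1 Ω
I_n = V_th/R_th = -5.893/168.1 = -0.03506 A, and R_n = R_th = 168.1 Ω

Final answer: I_n = -0.03506 A, R_n = 168.1 Ω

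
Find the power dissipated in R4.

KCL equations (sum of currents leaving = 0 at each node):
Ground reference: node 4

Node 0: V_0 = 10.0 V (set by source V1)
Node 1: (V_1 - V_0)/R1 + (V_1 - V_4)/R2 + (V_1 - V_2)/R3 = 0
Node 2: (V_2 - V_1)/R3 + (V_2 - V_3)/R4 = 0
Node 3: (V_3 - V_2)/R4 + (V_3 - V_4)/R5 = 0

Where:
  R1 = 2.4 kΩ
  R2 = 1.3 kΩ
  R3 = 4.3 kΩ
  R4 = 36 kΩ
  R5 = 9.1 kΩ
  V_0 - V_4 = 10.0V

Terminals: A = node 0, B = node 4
Nodal analysis, taking node 4 as the 0 V reference.
Source V1 fixes V_0 = 10 V.
KCL at each unknown node (sum of currents leaving = 0; resistances in Ω):
  Node 1: (V_1 - 10)/2400 + (V_1 - 0)/1300 + (V_1 - V_2)/4300 = 0
  Node 2: (V_2 - V_1)/4300 + (V_2 - V_3)/36000 = 0
  Node 3: (V_3 - V_2)/36000 + (V_3 - 0)/9100 = 0
Collecting terms (coefficients in siemens):
  0.001418·V_1 - 0.0002326·V_2 = 0.004167
  0.0002603·V_2 - 0.0002326·V_1 - 0.00002778·V_3 = 0
  0.0001377·V_3 - 0.00002778·V_2 = 0
Solving these 3 simultaneous equations (Gaussian elimination) gives:
  V_1 = 3.455 V, V_2 = 3.154 V, V_3 = 0.6364 V
I_R4 = (V_2 - V_3)/R4 = (3.154 - 0.6364)/36000 = 0.00006993 A
P_R4 = I_R4² × R4 = (0.00006993)² × 36000 = 0.000176 W

Final answer: 0.000176 W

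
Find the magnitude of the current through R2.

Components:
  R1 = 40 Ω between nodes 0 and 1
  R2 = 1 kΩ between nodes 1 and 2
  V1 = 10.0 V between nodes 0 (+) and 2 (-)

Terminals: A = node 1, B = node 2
Nodal analysis, taking node 2 as the 0 V reference.
Source V1 fixes V_0 = 10 V.
KCL at each unknown node (sum of currents leaving = 0; resistances in Ω):
  Node 1: (V_1 - 10)/40 + (V_1 - 0)/1000 = 0
Collecting terms: 0.026 × V_1 = 0.25  =>  V_1 = 9.615 V
I_R2 = (V_1 - V_2)/R2 = (9.615 - 0)/1000 = 0.009615 A
|I_R2| = 0.009615 A

Final answer: |I_R2| = 0.009615 A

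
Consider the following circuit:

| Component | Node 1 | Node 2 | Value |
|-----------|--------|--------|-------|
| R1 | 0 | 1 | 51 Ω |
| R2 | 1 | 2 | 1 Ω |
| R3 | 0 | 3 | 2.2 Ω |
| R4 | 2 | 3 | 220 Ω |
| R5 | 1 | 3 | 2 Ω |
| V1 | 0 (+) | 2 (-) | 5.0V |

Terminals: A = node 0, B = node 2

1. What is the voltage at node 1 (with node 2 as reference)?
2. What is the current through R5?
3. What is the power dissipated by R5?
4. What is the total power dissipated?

Nodal analysis, taking node 2 as the 0 V reference.
Source V1 fixes V_0 = 5 V.
KCL at each unknown node (sum of currents leaving = 0; resistances in Ω):
  Node 1: (V_1 - 5)/51 + (V_1 - 0)/1 + (V_1 - V_3)/2 = 0
  Node 3: (V_3 - 5)/2.2 + (V_3 - 0)/220 + (V_3 - V_1)/2 = 0
Collecting terms (coefficients in siemens):
  1.52·V_1 - 0.5·V_3 = 0.09804
  0.9591·V_3 - 0.5·V_1 = 2.273
Determinant D = (1.52)(0.9591) - (-0.5)(-0.5) = 1.207
V_1 = [(0.09804)(0.9591) - (-0.5)(2.273)]/D = 1.019 V
V_3 = [(1.52)(2.273) - (0.09804)(-0.5)]/D = 2.901 V
Part 1:
  Read off the nodal solution: V_1 = 1.019 V
Part 2:
  I_R5 = (V_1 - V_3)/R5 = (1.019 - 2.901)/2 = -0.9409 A
  Magnitude: I_R5 = 0.9409 A
Part 3:
  I_R5 = (V_1 - V_3)/R5 = (1.019 - 2.901)/2 = -0.9409 A
  P_R5 = I_R5² × R5 = (-0.9409)² × 2 = 1.771 W
Part 4:
  Power in each resistor, P = (ΔV)²/R:
    P_R1 = (5 - 1.019)²/51 = 0.3108 W
    P_R2 = (1.019 - 0)²/1 = 1.038 W
    P_R3 = (5 - 2.901)²/2.2 = 2.003 W
    P_R4 = (0 - 2.901)²/220 = 0.03825 W
    P_R5 = (1.019 - 2.901)²/2 = 1.771 W
  P_total = P_R1 + P_R2 + P_R3 + P_R4 + P_R5 = 5.161 W

Final answers:
1. V_1 = 1.019 V
2. I_R5 = 0.9409 A
3. P_R5 = 1.771 W
4. P_total = 5.161 W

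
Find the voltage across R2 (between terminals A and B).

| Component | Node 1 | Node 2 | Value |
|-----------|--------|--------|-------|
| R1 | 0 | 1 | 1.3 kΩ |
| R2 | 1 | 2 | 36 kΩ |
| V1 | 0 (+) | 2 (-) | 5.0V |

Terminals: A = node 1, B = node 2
R1 and R2 are in series across V1 (node 0 → node 1 → node 2), and the output A–B is taken across R2, so this is a voltage divider.
Series current: I = V1/(R1 + R2) = 5/(1300 + 36000) = 5/37300 = 0.000134 A
V_R2 = I × R2 = V1 × R2/(R1 + R2) = 5 × 36000/37300 = 4.826 V

Final answer: 4.826 V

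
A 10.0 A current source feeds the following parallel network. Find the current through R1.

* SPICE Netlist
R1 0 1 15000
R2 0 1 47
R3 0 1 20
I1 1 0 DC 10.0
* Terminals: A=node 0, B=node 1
All resistors sit directly between nodes 0 and 1, so they are in parallel and share one voltage V; the full source current 10 A splits among them.
1/R_par = 1/15000 + 1/47 + 1/20 = 0.07134 S  =>  R_par = 14.02 Ω
V = I × R_par = 10 × 14.02 = 140.2 V
I_R1 = V/R1 = 140.2/15000 = 0.009344 A

Final answer: 0.009344 A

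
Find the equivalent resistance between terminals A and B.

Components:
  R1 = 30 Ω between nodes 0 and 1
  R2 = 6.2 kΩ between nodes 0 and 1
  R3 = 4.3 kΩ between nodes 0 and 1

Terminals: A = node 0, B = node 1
Reduce the network between node 0 (A) and node 1 (B) by series/parallel combination:
  Rp1 = R1 ‖ R2 ‖ R3 (parallel, all between nodes 0 and 1) = 1/(1/30 + 1/6200 + 1/4300) = 29.65 Ω
R_eq = 29.65 Ω

Final answer: 29.65 Ω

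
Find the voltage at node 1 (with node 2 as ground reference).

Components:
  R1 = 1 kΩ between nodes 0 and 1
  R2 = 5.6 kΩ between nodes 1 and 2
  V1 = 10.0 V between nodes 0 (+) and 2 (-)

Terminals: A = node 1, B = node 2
Nodal analysis, taking node 2 as the 0 V reference.
Source V1 fixes V_0 = 10 V.
KCL at each unknown node (sum of currents leaving = 0; resistances in Ω):
  Node 1: (V_1 - 10)/1000 + (V_1 - 0)/5600 = 0
Collecting terms: 0.001179 × V_1 = 0.01  =>  V_1 = 8.485 V
The requested potential is V_1 = 8.485 V.

Final answer: V_1 = 8.485 V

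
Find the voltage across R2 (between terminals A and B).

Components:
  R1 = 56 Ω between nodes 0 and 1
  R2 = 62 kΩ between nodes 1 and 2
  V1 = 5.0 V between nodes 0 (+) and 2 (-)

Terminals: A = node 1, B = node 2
R1 and R2 are in series across V1 (node 0 → node 1 → node 2), and the output A–B is taken across R2, so this is a voltage divider.
Series current: I = V1/(R1 + R2) = 5/(56 + 62000) = 5/62060 = 0.00008057 A
V_R2 = I × R2 = V1 × R2/(R1 + R2) = 5 × 62000/62060 = 4.995 V

Final answer: 4.995 V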